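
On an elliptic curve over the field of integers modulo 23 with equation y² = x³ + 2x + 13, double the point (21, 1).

tangent at (21, 1): λ = (3·21² + 2)/(2·1) ≡ 14/2. 2⁻¹ ≡ 12 (mod 23), so λ ≡ 14·12 ≡ 7.
  x = λ² - 21 - 21 = 49 - 42 ≡ 7; y = λ·(21 - 7) - 1 ≡ 5. → (7, 5)

(7, 5)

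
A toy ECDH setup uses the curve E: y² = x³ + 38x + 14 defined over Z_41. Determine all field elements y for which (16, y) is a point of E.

x³ + 38x + 14 = 4718 ≡ 3 (mod 41).
3 is a non-residue mod 41; no y exists.

none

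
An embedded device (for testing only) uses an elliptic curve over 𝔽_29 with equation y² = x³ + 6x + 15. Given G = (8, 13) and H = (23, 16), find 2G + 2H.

(24, 18)

First 2G:
Repeated addition: build up to 2G.
2G: tangent at (8, 13): λ = (3·8² + 6)/(2·13) ≡ 24/26. 26⁻¹ ≡ 19 (mod 29) since 26·19 = 494 ≡ 1, so λ ≡ 24·19 ≡ 21.
  x = λ² - 8 - 8 = 441 - 16 ≡ 19; y = λ·(8 - 19) - 13 ≡ 17. → (19, 17)
2G = (19, 17).
Next 2H:
Repeated addition: build up to 2H.
2H: tangent at (23, 16): λ = (3·23² + 6)/(2·16) ≡ 27/3. 3⁻¹ ≡ 10 (mod 29), so λ ≡ 27·10 ≡ 9.
  x = λ² - 23 - 23 = 81 - 46 ≡ 6; y = λ·(23 - 6) - 16 ≡ 21. → (6, 21)
2H = (6, 21).
Finally 2G + 2H:
(19, 17) + (6, 21). λ = (21 - 17)/(6 - 19) ≡ 4/16 mod 29. 16⁻¹ ≡ 20 (mod 29), so λ ≡ 22.
  x = λ² - 19 - 6 = 484 - 25 ≡ 24; y = λ·(19 - 24) - 17 ≡ 18. → (24, 18)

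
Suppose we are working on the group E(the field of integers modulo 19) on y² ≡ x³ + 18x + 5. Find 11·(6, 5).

Write P = (6, 5).
Double-and-add on 11 = (1011)₂. Start with P = (6, 5) for the leading 1-bit.
double: tangent at (6, 5): λ = (3·6² + 18)/(2·5) ≡ 12/10. 10⁻¹ ≡ 2 (mod 19), so λ ≡ 12·2 ≡ 5.
  x = λ² - 6 - 6 = 25 - 12 ≡ 13; y = λ·(6 - 13) - 5 ≡ 17. → (13, 17)
double: tangent at (13, 17): λ = (3·13² + 18)/(2·17) ≡ 12/15. 15⁻¹ ≡ 14 (mod 19), so λ ≡ 12·14 ≡ 16.
  x = λ² - 13 - 13 = 256 - 26 ≡ 2; y = λ·(13 - 2) - 17 ≡ 7. → (2, 7)
add P: (2, 7) + (6, 5). λ = (5 - 7)/(6 - 2) ≡ 17/4 mod 19. 4⁻¹ ≡ 5 (mod 19), so λ ≡ 9.
  x = λ² - 2 - 6 = 81 - 8 ≡ 16; y = λ·(2 - 16) - 7 ≡ 0. → (16, 0)
double: (16, 0) + (16, 0): same x and y₁ ≡ -y₂, so the sum is ∞.
add P: ∞ + (6, 5) = (6, 5) (identity).

(6, 5)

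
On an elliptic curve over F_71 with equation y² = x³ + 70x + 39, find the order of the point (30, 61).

2P: tangent at (30, 61): λ = (3·30² + 70)/(2·61) ≡ 1/51. 51⁻¹ ≡ 39 (mod 71), so λ ≡ 1·39 ≡ 39.
  x = λ² - 30 - 30 = 1521 - 60 ≡ 41; y = λ·(30 - 41) - 61 ≡ 7. → (41, 7)
3P: (41, 7) + (30, 61). λ = (61 - 7)/(30 - 41) ≡ 54/60 mod 71. 60⁻¹ ≡ 58 (mod 71), so λ ≡ 8.
  x = λ² - 41 - 30 = 64 - 71 ≡ 64; y = λ·(41 - 64) - 7 ≡ 22. → (64, 22)
4P: (64, 22) + (30, 61). λ = (61 - 22)/(30 - 64) ≡ 39/37 mod 71. 37⁻¹ ≡ 48 (mod 71) since 37·48 = 1776 ≡ 1, so λ ≡ 26.
  x = λ² - 64 - 30 = 676 - 94 ≡ 14; y = λ·(64 - 14) - 22 ≡ 0. → (14, 0)
5P: (14, 0) + (30, 61). λ = (61 - 0)/(30 - 14) ≡ 61/16 mod 71. 16⁻¹ ≡ 40 (mod 71), so λ ≡ 26.
  x = λ² - 14 - 30 = 676 - 44 ≡ 64; y = λ·(14 - 64) - 0 ≡ 49. → (64, 49)
6P: (64, 49) + (30, 61). λ = (61 - 49)/(30 - 64) ≡ 12/37 mod 71. 37⁻¹ ≡ 48 (mod 71) since 37·48 = 1776 ≡ 1, so λ ≡ 8.
  x = λ² - 64 - 30 = 64 - 94 ≡ 41; y = λ·(64 - 41) - 49 ≡ 64. → (41, 64)
7P: (41, 64) + (30, 61). λ = (61 - 64)/(30 - 41) ≡ 68/60 mod 71. 60⁻¹ ≡ 58 (mod 71) since 60·58 = 3480 ≡ 1, so λ ≡ 39.
  x = λ² - 41 - 30 = 1521 - 71 ≡ 30; y = λ·(41 - 30) - 64 ≡ 10. → (30, 10)
8P: (30, 10) + (30, 61): same x and y₁ ≡ -y₂, so the sum is O.
8P = O, so the order is 8.

8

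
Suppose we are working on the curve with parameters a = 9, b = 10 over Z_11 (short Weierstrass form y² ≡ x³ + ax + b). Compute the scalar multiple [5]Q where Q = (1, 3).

Repeated addition: build up to 5Q.
2Q: tangent at (1, 3): λ = (3·1² + 9)/(2·3) ≡ 1/6. 6⁻¹ ≡ 2 (mod 11), so λ ≡ 1·2 ≡ 2.
  x = λ² - 1 - 1 = 4 - 2 ≡ 2; y = λ·(1 - 2) - 3 ≡ 6. → (2, 6)
3Q: (2, 6) + (1, 3). λ = (3 - 6)/(1 - 2) ≡ 8/10 mod 11. 10⁻¹ ≡ 10 (mod 11), so λ ≡ 3.
  x = λ² - 2 - 1 = 9 - 3 ≡ 6; y = λ·(2 - 6) - 6 ≡ 4. → (6, 4)
4Q: (6, 4) + (1, 3). λ = (3 - 4)/(1 - 6) ≡ 10/6 mod 11. 6⁻¹ ≡ 2 (mod 11), so λ ≡ 9.
  x = λ² - 6 - 1 = 81 - 7 ≡ 8; y = λ·(6 - 8) - 4 ≡ 0. → (8, 0)
5Q: (8, 0) + (1, 3). λ = (3 - 0)/(1 - 8) ≡ 3/4 mod 11. 4⁻¹ ≡ 3 (mod 11) since 4·3 = 12 ≡ 1, so λ ≡ 9.
  x = λ² - 8 - 1 = 81 - 9 ≡ 6; y = λ·(8 - 6) - 0 ≡ 7. → (6, 7)

(6, 7)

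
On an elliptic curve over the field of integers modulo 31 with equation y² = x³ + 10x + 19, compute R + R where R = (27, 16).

(24, 3)

tangent at (27, 16): λ = (3·27² + 10)/(2·16) ≡ 27/1. 1⁻¹ ≡ 1 (mod 31), so λ ≡ 27·1 ≡ 27.
  x = λ² - 27 - 27 = 729 - 54 ≡ 24; y = λ·(27 - 24) - 16 ≡ 3. → (24, 3)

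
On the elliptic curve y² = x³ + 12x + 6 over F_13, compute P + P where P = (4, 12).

tangent at (4, 12): λ = (3·4² + 12)/(2·12) ≡ 8/11. 11⁻¹ ≡ 6 (mod 13), so λ ≡ 8·6 ≡ 9.
  x = λ² - 4 - 4 = 81 - 8 ≡ 8; y = λ·(4 - 8) - 12 ≡ 4. → (8, 4)

(8, 4)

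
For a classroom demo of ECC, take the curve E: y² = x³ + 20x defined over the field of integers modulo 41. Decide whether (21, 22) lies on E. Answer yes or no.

no

y² = 22² ≡ 33; x³ + 20x + 0 = 9681 ≡ 5 (mod 41). 33 ≠ 5.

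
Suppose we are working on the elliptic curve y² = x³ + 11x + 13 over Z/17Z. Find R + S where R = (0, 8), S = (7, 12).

(0, 8) + (7, 12). λ = (12 - 8)/(7 - 0) ≡ 4/7 mod 17. 7⁻¹ ≡ 5 (mod 17) since 7·5 = 35 ≡ 1, so λ ≡ 3.
  x = λ² - 0 - 7 = 9 - 7 ≡ 2; y = λ·(0 - 2) - 8 ≡ 3. → (2, 3)

(2, 3)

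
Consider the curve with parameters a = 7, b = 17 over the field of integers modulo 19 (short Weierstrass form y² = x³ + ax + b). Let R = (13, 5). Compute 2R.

(16, 8)

tangent at (13, 5): λ = (3·13² + 7)/(2·5) ≡ 1/10. 10⁻¹ ≡ 2 (mod 19), so λ ≡ 1·2 ≡ 2.
  x = λ² - 13 - 13 = 4 - 26 ≡ 16; y = λ·(13 - 16) - 5 ≡ 8. → (16, 8)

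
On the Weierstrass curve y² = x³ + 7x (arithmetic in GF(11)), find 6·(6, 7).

Write G = (6, 7).
Repeated addition: build up to 6G.
2G: tangent at (6, 7): λ = (3·6² + 7)/(2·7) ≡ 5/3. 3⁻¹ ≡ 4 (mod 11), so λ ≡ 5·4 ≡ 9.
  x = λ² - 6 - 6 = 81 - 12 ≡ 3; y = λ·(6 - 3) - 7 ≡ 9. → (3, 9)
3G: (3, 9) + (6, 7). λ = (7 - 9)/(6 - 3) ≡ 9/3 mod 11. 3⁻¹ ≡ 4 (mod 11), so λ ≡ 3.
  x = λ² - 3 - 6 = 9 - 9 ≡ 0; y = λ·(3 - 0) - 9 ≡ 0. → (0, 0)
4G: (0, 0) + (6, 7). λ = (7 - 0)/(6 - 0) ≡ 7/6 mod 11. 6⁻¹ ≡ 2 (mod 11) since 6·2 = 12 ≡ 1, so λ ≡ 3.
  x = λ² - 0 - 6 = 9 - 6 ≡ 3; y = λ·(0 - 3) - 0 ≡ 2. → (3, 2)
5G: (3, 2) + (6, 7). λ = (7 - 2)/(6 - 3) ≡ 5/3 mod 11. 3⁻¹ ≡ 4 (mod 11) since 3·4 = 12 ≡ 1, so λ ≡ 9.
  x = λ² - 3 - 6 = 81 - 9 ≡ 6; y = λ·(3 - 6) - 2 ≡ 4. → (6, 4)
6G: (6, 4) + (6, 7): same x and y₁ ≡ -y₂, so the sum is O.

O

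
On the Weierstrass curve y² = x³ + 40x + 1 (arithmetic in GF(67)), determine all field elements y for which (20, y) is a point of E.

x³ + 40x + 1 = 8801 ≡ 24 (mod 67).
Square roots of 24 mod 67: 15 and 52 (since 15² = 225 ≡ 24).

15, 52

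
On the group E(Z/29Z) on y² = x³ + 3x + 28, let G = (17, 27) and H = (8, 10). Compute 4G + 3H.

(14, 1)

First 4G:
Repeated addition: build up to 4G.
2G: tangent at (17, 27): λ = (3·17² + 3)/(2·27) ≡ 0/25. 25⁻¹ ≡ 7 (mod 29), so λ ≡ 0·7 ≡ 0.
  x = λ² - 17 - 17 = 0 - 34 ≡ 24; y = λ·(17 - 24) - 27 ≡ 2. → (24, 2)
3G: (24, 2) + (17, 27). λ = (27 - 2)/(17 - 24) ≡ 25/22 mod 29. 22⁻¹ ≡ 4 (mod 29), so λ ≡ 13.
  x = λ² - 24 - 17 = 169 - 41 ≡ 12; y = λ·(24 - 12) - 2 ≡ 9. → (12, 9)
4G: (12, 9) + (17, 27). λ = (27 - 9)/(17 - 12) ≡ 18/5 mod 29. 5⁻¹ ≡ 6 (mod 29), so λ ≡ 21.
  x = λ² - 12 - 17 = 441 - 29 ≡ 6; y = λ·(12 - 6) - 9 ≡ 1. → (6, 1)
4G = (6, 1).
Next 3H:
Repeated addition: build up to 3H.
2H: tangent at (8, 10): λ = (3·8² + 3)/(2·10) ≡ 21/20. 20⁻¹ ≡ 16 (mod 29), so λ ≡ 21·16 ≡ 17.
  x = λ² - 8 - 8 = 289 - 16 ≡ 12; y = λ·(8 - 12) - 10 ≡ 9. → (12, 9)
3H: (12, 9) + (8, 10). λ = (10 - 9)/(8 - 12) ≡ 1/25 mod 29. 25⁻¹ ≡ 7 (mod 29), so λ ≡ 7.
  x = λ² - 12 - 8 = 49 - 20 ≡ 0; y = λ·(12 - 0) - 9 ≡ 17. → (0, 17)
3H = (0, 17).
Finally 4G + 3H:
(6, 1) + (0, 17). λ = (17 - 1)/(0 - 6) ≡ 16/23 mod 29. 23⁻¹ ≡ 24 (mod 29), so λ ≡ 7.
  x = λ² - 6 - 0 = 49 - 6 ≡ 14; y = λ·(6 - 14) - 1 ≡ 1. → (14, 1)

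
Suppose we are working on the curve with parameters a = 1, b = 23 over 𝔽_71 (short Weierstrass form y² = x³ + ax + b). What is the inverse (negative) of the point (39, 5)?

(39, 66)

-(39, 5) = (39, -5 mod 71) = (39, 66).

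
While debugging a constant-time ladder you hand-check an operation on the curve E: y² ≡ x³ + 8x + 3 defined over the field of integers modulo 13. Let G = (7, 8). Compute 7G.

Double-and-add on 7 = (111)₂. Start with G = (7, 8) for the leading 1-bit.
double: tangent at (7, 8): λ = (3·7² + 8)/(2·8) ≡ 12/3. 3⁻¹ ≡ 9 (mod 13), so λ ≡ 12·9 ≡ 4.
  x = λ² - 7 - 7 = 16 - 14 ≡ 2; y = λ·(7 - 2) - 8 ≡ 12. → (2, 12)
add G: (2, 12) + (7, 8). λ = (8 - 12)/(7 - 2) ≡ 9/5 mod 13. 5⁻¹ ≡ 8 (mod 13) since 5·8 = 40 ≡ 1, so λ ≡ 7.
  x = λ² - 2 - 7 = 49 - 9 ≡ 1; y = λ·(2 - 1) - 12 ≡ 8. → (1, 8)
double: tangent at (1, 8): λ = (3·1² + 8)/(2·8) ≡ 11/3. 3⁻¹ ≡ 9 (mod 13), so λ ≡ 11·9 ≡ 8.
  x = λ² - 1 - 1 = 64 - 2 ≡ 10; y = λ·(1 - 10) - 8 ≡ 11. → (10, 11)
add G: (10, 11) + (7, 8). λ = (8 - 11)/(7 - 10) ≡ 10/10 mod 13. 10⁻¹ ≡ 4 (mod 13), so λ ≡ 1.
  x = λ² - 10 - 7 = 1 - 17 ≡ 10; y = λ·(10 - 10) - 11 ≡ 2. → (10, 2)

(10, 2)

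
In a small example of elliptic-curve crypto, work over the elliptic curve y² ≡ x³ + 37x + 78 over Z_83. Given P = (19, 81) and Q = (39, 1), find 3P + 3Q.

First 3P:
Repeated addition: build up to 3P.
2P: tangent at (19, 81): λ = (3·19² + 37)/(2·81) ≡ 41/79. 79⁻¹ ≡ 62 (mod 83), so λ ≡ 41·62 ≡ 52.
  x = λ² - 19 - 19 = 2704 - 38 ≡ 10; y = λ·(19 - 10) - 81 ≡ 55. → (10, 55)
3P: (10, 55) + (19, 81). λ = (81 - 55)/(19 - 10) ≡ 26/9 mod 83. 9⁻¹ ≡ 37 (mod 83), so λ ≡ 49.
  x = λ² - 10 - 19 = 2401 - 29 ≡ 48; y = λ·(10 - 48) - 55 ≡ 75. → (48, 75)
3P = (48, 75).
Next 3Q:
Repeated addition: build up to 3Q.
2Q: tangent at (39, 1): λ = (3·39² + 37)/(2·1) ≡ 35/2. 2⁻¹ ≡ 42 (mod 83), so λ ≡ 35·42 ≡ 59.
  x = λ² - 39 - 39 = 3481 - 78 ≡ 0; y = λ·(39 - 0) - 1 ≡ 59. → (0, 59)
3Q: (0, 59) + (39, 1). λ = (1 - 59)/(39 - 0) ≡ 25/39 mod 83. 39⁻¹ ≡ 66 (mod 83), so λ ≡ 73.
  x = λ² - 0 - 39 = 5329 - 39 ≡ 61; y = λ·(0 - 61) - 59 ≡ 53. → (61, 53)
3Q = (61, 53).
Finally 3P + 3Q:
(48, 75) + (61, 53). λ = (53 - 75)/(61 - 48) ≡ 61/13 mod 83. 13⁻¹ ≡ 32 (mod 83), so λ ≡ 43.
  x = λ² - 48 - 61 = 1849 - 109 ≡ 80; y = λ·(48 - 80) - 75 ≡ 43. → (80, 43)

(80, 43)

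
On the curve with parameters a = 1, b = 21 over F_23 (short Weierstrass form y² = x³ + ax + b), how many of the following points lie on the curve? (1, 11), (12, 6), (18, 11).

2

(1, 11): 11² ≡ 6, rhs ≡ 0 → off.
(12, 6): 6² ≡ 13, rhs ≡ 13 → on.
(18, 11): 11² ≡ 6, rhs ≡ 6 → on.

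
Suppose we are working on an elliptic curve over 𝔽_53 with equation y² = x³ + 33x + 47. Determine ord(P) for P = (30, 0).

2

2P: (30, 0) + (30, 0): same x and y₁ ≡ -y₂, so the sum is O.
2P = O, so the order is 2.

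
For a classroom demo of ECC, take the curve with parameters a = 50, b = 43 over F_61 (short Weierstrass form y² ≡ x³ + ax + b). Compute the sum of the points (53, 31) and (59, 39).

(53, 31) + (59, 39). λ = (39 - 31)/(59 - 53) ≡ 8/6 mod 61. 6⁻¹ ≡ 51 (mod 61), so λ ≡ 42.
  x = λ² - 53 - 59 = 1764 - 112 ≡ 5; y = λ·(53 - 5) - 31 ≡ 33. → (5, 33)

(5, 33)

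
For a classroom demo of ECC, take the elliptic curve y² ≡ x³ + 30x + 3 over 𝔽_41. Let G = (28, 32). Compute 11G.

(28, 32)

Double-and-add on 11 = (1011)₂. Start with G = (28, 32) for the leading 1-bit.
double: tangent at (28, 32): λ = (3·28² + 30)/(2·32) ≡ 4/23. 23⁻¹ ≡ 25 (mod 41), so λ ≡ 4·25 ≡ 18.
  x = λ² - 28 - 28 = 324 - 56 ≡ 22; y = λ·(28 - 22) - 32 ≡ 35. → (22, 35)
double: tangent at (22, 35): λ = (3·22² + 30)/(2·35) ≡ 6/29. 29⁻¹ ≡ 17 (mod 41), so λ ≡ 6·17 ≡ 20.
  x = λ² - 22 - 22 = 400 - 44 ≡ 28; y = λ·(22 - 28) - 35 ≡ 9. → (28, 9)
add G: (28, 9) + (28, 32): same x and y₁ ≡ -y₂, so the sum is O.
double: O + O = O (identity).
add G: O + (28, 32) = (28, 32) (identity).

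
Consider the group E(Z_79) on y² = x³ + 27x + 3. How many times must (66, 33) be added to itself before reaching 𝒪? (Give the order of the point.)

3

2P: tangent at (66, 33): λ = (3·66² + 27)/(2·33) ≡ 60/66. 66⁻¹ ≡ 6 (mod 79) since 66·6 = 396 ≡ 1, so λ ≡ 60·6 ≡ 44.
  x = λ² - 66 - 66 = 1936 - 132 ≡ 66; y = λ·(66 - 66) - 33 ≡ 46. → (66, 46)
3P: (66, 46) + (66, 33): same x and y₁ ≡ -y₂, so the sum is 𝒪.
3P = 𝒪, so the order is 3.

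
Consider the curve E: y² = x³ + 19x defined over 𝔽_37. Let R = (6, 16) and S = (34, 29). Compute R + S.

(6, 16) + (34, 29). λ = (29 - 16)/(34 - 6) ≡ 13/28 mod 37. 28⁻¹ ≡ 4 (mod 37), so λ ≡ 15.
  x = λ² - 6 - 34 = 225 - 40 ≡ 0; y = λ·(6 - 0) - 16 ≡ 0. → (0, 0)

(0, 0)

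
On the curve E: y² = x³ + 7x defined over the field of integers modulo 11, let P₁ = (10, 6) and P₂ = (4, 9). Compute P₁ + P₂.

(0, 0)

(10, 6) + (4, 9). λ = (9 - 6)/(4 - 10) ≡ 3/5 mod 11. 5⁻¹ ≡ 9 (mod 11), so λ ≡ 5.
  x = λ² - 10 - 4 = 25 - 14 ≡ 0; y = λ·(10 - 0) - 6 ≡ 0. → (0, 0)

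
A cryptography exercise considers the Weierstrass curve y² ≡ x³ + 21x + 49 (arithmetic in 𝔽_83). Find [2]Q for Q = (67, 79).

(44, 70)

tangent at (67, 79): λ = (3·67² + 21)/(2·79) ≡ 42/75. 75⁻¹ ≡ 31 (mod 83), so λ ≡ 42·31 ≡ 57.
  x = λ² - 67 - 67 = 3249 - 134 ≡ 44; y = λ·(67 - 44) - 79 ≡ 70. → (44, 70)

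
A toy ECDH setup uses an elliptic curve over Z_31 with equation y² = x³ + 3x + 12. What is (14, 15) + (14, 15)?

(7, 2)

tangent at (14, 15): λ = (3·14² + 3)/(2·15) ≡ 2/30. 30⁻¹ ≡ 30 (mod 31) since 30·30 = 900 ≡ 1, so λ ≡ 2·30 ≡ 29.
  x = λ² - 14 - 14 = 841 - 28 ≡ 7; y = λ·(14 - 7) - 15 ≡ 2. → (7, 2)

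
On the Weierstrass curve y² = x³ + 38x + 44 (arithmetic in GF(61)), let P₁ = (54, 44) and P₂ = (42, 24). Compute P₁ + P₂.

(22, 50)

(54, 44) + (42, 24). λ = (24 - 44)/(42 - 54) ≡ 41/49 mod 61. 49⁻¹ ≡ 5 (mod 61) since 49·5 = 245 ≡ 1, so λ ≡ 22.
  x = λ² - 54 - 42 = 484 - 96 ≡ 22; y = λ·(54 - 22) - 44 ≡ 50. → (22, 50)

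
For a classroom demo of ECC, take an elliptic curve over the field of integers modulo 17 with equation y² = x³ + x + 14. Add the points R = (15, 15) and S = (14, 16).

(6, 10)

(15, 15) + (14, 16). λ = (16 - 15)/(14 - 15) ≡ 1/16 mod 17. 16⁻¹ ≡ 16 (mod 17), so λ ≡ 16.
  x = λ² - 15 - 14 = 256 - 29 ≡ 6; y = λ·(15 - 6) - 15 ≡ 10. → (6, 10)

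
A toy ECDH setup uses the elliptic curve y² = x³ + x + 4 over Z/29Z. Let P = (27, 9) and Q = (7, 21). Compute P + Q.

(27, 9) + (7, 21). λ = (21 - 9)/(7 - 27) ≡ 12/9 mod 29. 9⁻¹ ≡ 13 (mod 29), so λ ≡ 11.
  x = λ² - 27 - 7 = 121 - 34 ≡ 0; y = λ·(27 - 0) - 9 ≡ 27. → (0, 27)

(0, 27)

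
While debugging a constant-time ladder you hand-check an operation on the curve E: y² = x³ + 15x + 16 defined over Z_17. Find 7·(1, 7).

Write Q = (1, 7).
Repeated addition: build up to 7Q.
2Q: tangent at (1, 7): λ = (3·1² + 15)/(2·7) ≡ 1/14. 14⁻¹ ≡ 11 (mod 17) since 14·11 = 154 ≡ 1, so λ ≡ 1·11 ≡ 11.
  x = λ² - 1 - 1 = 121 - 2 ≡ 0; y = λ·(1 - 0) - 7 ≡ 4. → (0, 4)
3Q: (0, 4) + (1, 7). λ = (7 - 4)/(1 - 0) ≡ 3/1 mod 17. 1⁻¹ ≡ 1 (mod 17), so λ ≡ 3.
  x = λ² - 0 - 1 = 9 - 1 ≡ 8; y = λ·(0 - 8) - 4 ≡ 6. → (8, 6)
4Q: (8, 6) + (1, 7). λ = (7 - 6)/(1 - 8) ≡ 1/10 mod 17. 10⁻¹ ≡ 12 (mod 17), so λ ≡ 12.
  x = λ² - 8 - 1 = 144 - 9 ≡ 16; y = λ·(8 - 16) - 6 ≡ 0. → (16, 0)
5Q: (16, 0) + (1, 7). λ = (7 - 0)/(1 - 16) ≡ 7/2 mod 17. 2⁻¹ ≡ 9 (mod 17) since 2·9 = 18 ≡ 1, so λ ≡ 12.
  x = λ² - 16 - 1 = 144 - 17 ≡ 8; y = λ·(16 - 8) - 0 ≡ 11. → (8, 11)
6Q: (8, 11) + (1, 7). λ = (7 - 11)/(1 - 8) ≡ 13/10 mod 17. 10⁻¹ ≡ 12 (mod 17) since 10·12 = 120 ≡ 1, so λ ≡ 3.
  x = λ² - 8 - 1 = 9 - 9 ≡ 0; y = λ·(8 - 0) - 11 ≡ 13. → (0, 13)
7Q: (0, 13) + (1, 7). λ = (7 - 13)/(1 - 0) ≡ 11/1 mod 17. 1⁻¹ ≡ 1 (mod 17), so λ ≡ 11.
  x = λ² - 0 - 1 = 121 - 1 ≡ 1; y = λ·(0 - 1) - 13 ≡ 10. → (1, 10)

(1, 10)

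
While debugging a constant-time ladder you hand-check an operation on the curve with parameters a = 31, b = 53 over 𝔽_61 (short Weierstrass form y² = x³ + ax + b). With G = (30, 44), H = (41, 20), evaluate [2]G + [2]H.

First 2G:
Repeated addition: build up to 2G.
2G: tangent at (30, 44): λ = (3·30² + 31)/(2·44) ≡ 47/27. 27⁻¹ ≡ 52 (mod 61), so λ ≡ 47·52 ≡ 4.
  x = λ² - 30 - 30 = 16 - 60 ≡ 17; y = λ·(30 - 17) - 44 ≡ 8. → (17, 8)
2G = (17, 8).
Next 2H:
Repeated addition: build up to 2H.
2H: tangent at (41, 20): λ = (3·41² + 31)/(2·20) ≡ 11/40. 40⁻¹ ≡ 29 (mod 61), so λ ≡ 11·29 ≡ 14.
  x = λ² - 41 - 41 = 196 - 82 ≡ 53; y = λ·(41 - 53) - 20 ≡ 56. → (53, 56)
2H = (53, 56).
Finally 2G + 2H:
(17, 8) + (53, 56). λ = (56 - 8)/(53 - 17) ≡ 48/36 mod 61. 36⁻¹ ≡ 39 (mod 61), so λ ≡ 42.
  x = λ² - 17 - 53 = 1764 - 70 ≡ 47; y = λ·(17 - 47) - 8 ≡ 13. → (47, 13)

(47, 13)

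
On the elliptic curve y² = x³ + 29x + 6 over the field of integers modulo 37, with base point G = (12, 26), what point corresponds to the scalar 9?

Double-and-add on 9 = (1001)₂. Start with G = (12, 26) for the leading 1-bit.
double: tangent at (12, 26): λ = (3·12² + 29)/(2·26) ≡ 17/15. 15⁻¹ ≡ 5 (mod 37) since 15·5 = 75 ≡ 1, so λ ≡ 17·5 ≡ 11.
  x = λ² - 12 - 12 = 121 - 24 ≡ 23; y = λ·(12 - 23) - 26 ≡ 1. → (23, 1)
double: tangent at (23, 1): λ = (3·23² + 29)/(2·1) ≡ 25/2. 2⁻¹ ≡ 19 (mod 37) since 2·19 = 38 ≡ 1, so λ ≡ 25·19 ≡ 31.
  x = λ² - 23 - 23 = 961 - 46 ≡ 27; y = λ·(23 - 27) - 1 ≡ 23. → (27, 23)
double: tangent at (27, 23): λ = (3·27² + 29)/(2·23) ≡ 33/9. 9⁻¹ ≡ 33 (mod 37), so λ ≡ 33·33 ≡ 16.
  x = λ² - 27 - 27 = 256 - 54 ≡ 17; y = λ·(27 - 17) - 23 ≡ 26. → (17, 26)
add G: (17, 26) + (12, 26). λ = (26 - 26)/(12 - 17) ≡ 0/32 mod 37. 32⁻¹ ≡ 22 (mod 37) since 32·22 = 704 ≡ 1, so λ ≡ 0.
  x = λ² - 17 - 12 = 0 - 29 ≡ 8; y = λ·(17 - 8) - 26 ≡ 11. → (8, 11)

(8, 11)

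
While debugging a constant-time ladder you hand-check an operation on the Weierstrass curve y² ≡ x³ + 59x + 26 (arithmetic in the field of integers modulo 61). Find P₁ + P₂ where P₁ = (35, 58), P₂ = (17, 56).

(6, 13)

(35, 58) + (17, 56). λ = (56 - 58)/(17 - 35) ≡ 59/43 mod 61. 43⁻¹ ≡ 44 (mod 61) since 43·44 = 1892 ≡ 1, so λ ≡ 34.
  x = λ² - 35 - 17 = 1156 - 52 ≡ 6; y = λ·(35 - 6) - 58 ≡ 13. → (6, 13)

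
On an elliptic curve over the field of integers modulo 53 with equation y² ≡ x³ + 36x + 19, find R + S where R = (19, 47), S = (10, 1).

(39, 51)

(19, 47) + (10, 1). λ = (1 - 47)/(10 - 19) ≡ 7/44 mod 53. 44⁻¹ ≡ 47 (mod 53) since 44·47 = 2068 ≡ 1, so λ ≡ 11.
  x = λ² - 19 - 10 = 121 - 29 ≡ 39; y = λ·(19 - 39) - 47 ≡ 51. → (39, 51)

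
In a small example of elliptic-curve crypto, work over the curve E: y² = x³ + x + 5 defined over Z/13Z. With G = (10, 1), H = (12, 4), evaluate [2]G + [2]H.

(10, 12)

First 2G:
Repeated addition: build up to 2G.
2G: tangent at (10, 1): λ = (3·10² + 1)/(2·1) ≡ 2/2. 2⁻¹ ≡ 7 (mod 13), so λ ≡ 2·7 ≡ 1.
  x = λ² - 10 - 10 = 1 - 20 ≡ 7; y = λ·(10 - 7) - 1 ≡ 2. → (7, 2)
2G = (7, 2).
Next 2H:
Repeated addition: build up to 2H.
2H: tangent at (12, 4): λ = (3·12² + 1)/(2·4) ≡ 4/8. 8⁻¹ ≡ 5 (mod 13), so λ ≡ 4·5 ≡ 7.
  x = λ² - 12 - 12 = 49 - 24 ≡ 12; y = λ·(12 - 12) - 4 ≡ 9. → (12, 9)
2H = (12, 9).
Finally 2G + 2H:
(7, 2) + (12, 9). λ = (9 - 2)/(12 - 7) ≡ 7/5 mod 13. 5⁻¹ ≡ 8 (mod 13), so λ ≡ 4.
  x = λ² - 7 - 12 = 16 - 19 ≡ 10; y = λ·(7 - 10) - 2 ≡ 12. → (10, 12)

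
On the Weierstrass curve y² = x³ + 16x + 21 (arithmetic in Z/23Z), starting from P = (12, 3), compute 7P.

Double-and-add on 7 = (111)₂. Start with P = (12, 3) for the leading 1-bit.
double: tangent at (12, 3): λ = (3·12² + 16)/(2·3) ≡ 11/6. 6⁻¹ ≡ 4 (mod 23), so λ ≡ 11·4 ≡ 21.
  x = λ² - 12 - 12 = 441 - 24 ≡ 3; y = λ·(12 - 3) - 3 ≡ 2. → (3, 2)
add P: (3, 2) + (12, 3). λ = (3 - 2)/(12 - 3) ≡ 1/9 mod 23. 9⁻¹ ≡ 18 (mod 23) since 9·18 = 162 ≡ 1, so λ ≡ 18.
  x = λ² - 3 - 12 = 324 - 15 ≡ 10; y = λ·(3 - 10) - 2 ≡ 10. → (10, 10)
double: tangent at (10, 10): λ = (3·10² + 16)/(2·10) ≡ 17/20. 20⁻¹ ≡ 15 (mod 23), so λ ≡ 17·15 ≡ 2.
  x = λ² - 10 - 10 = 4 - 20 ≡ 7; y = λ·(10 - 7) - 10 ≡ 19. → (7, 19)
add P: (7, 19) + (12, 3). λ = (3 - 19)/(12 - 7) ≡ 7/5 mod 23. 5⁻¹ ≡ 14 (mod 23), so λ ≡ 6.
  x = λ² - 7 - 12 = 36 - 19 ≡ 17; y = λ·(7 - 17) - 19 ≡ 13. → (17, 13)

(17, 13)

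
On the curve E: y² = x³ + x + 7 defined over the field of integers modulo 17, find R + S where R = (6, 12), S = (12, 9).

(6, 12) + (12, 9). λ = (9 - 12)/(12 - 6) ≡ 14/6 mod 17. 6⁻¹ ≡ 3 (mod 17) since 6·3 = 18 ≡ 1, so λ ≡ 8.
  x = λ² - 6 - 12 = 64 - 18 ≡ 12; y = λ·(6 - 12) - 12 ≡ 8. → (12, 8)

(12, 8)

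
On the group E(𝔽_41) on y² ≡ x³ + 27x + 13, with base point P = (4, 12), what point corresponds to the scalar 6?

(11, 40)

Repeated addition: build up to 6P.
2P: tangent at (4, 12): λ = (3·4² + 27)/(2·12) ≡ 34/24. 24⁻¹ ≡ 12 (mod 41) since 24·12 = 288 ≡ 1, so λ ≡ 34·12 ≡ 39.
  x = λ² - 4 - 4 = 1521 - 8 ≡ 37; y = λ·(4 - 37) - 12 ≡ 13. → (37, 13)
3P: (37, 13) + (4, 12). λ = (12 - 13)/(4 - 37) ≡ 40/8 mod 41. 8⁻¹ ≡ 36 (mod 41), so λ ≡ 5.
  x = λ² - 37 - 4 = 25 - 41 ≡ 25; y = λ·(37 - 25) - 13 ≡ 6. → (25, 6)
4P: (25, 6) + (4, 12). λ = (12 - 6)/(4 - 25) ≡ 6/20 mod 41. 20⁻¹ ≡ 39 (mod 41), so λ ≡ 29.
  x = λ² - 25 - 4 = 841 - 29 ≡ 33; y = λ·(25 - 33) - 6 ≡ 8. → (33, 8)
5P: (33, 8) + (4, 12). λ = (12 - 8)/(4 - 33) ≡ 4/12 mod 41. 12⁻¹ ≡ 24 (mod 41), so λ ≡ 14.
  x = λ² - 33 - 4 = 196 - 37 ≡ 36; y = λ·(33 - 36) - 8 ≡ 32. → (36, 32)
6P: (36, 32) + (4, 12). λ = (12 - 32)/(4 - 36) ≡ 21/9 mod 41. 9⁻¹ ≡ 32 (mod 41), so λ ≡ 16.
  x = λ² - 36 - 4 = 256 - 40 ≡ 11; y = λ·(36 - 11) - 32 ≡ 40. → (11, 40)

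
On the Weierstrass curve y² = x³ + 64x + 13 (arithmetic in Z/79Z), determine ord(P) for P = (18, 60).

5

2P: tangent at (18, 60): λ = (3·18² + 64)/(2·60) ≡ 9/41. 41⁻¹ ≡ 27 (mod 79), so λ ≡ 9·27 ≡ 6.
  x = λ² - 18 - 18 = 36 - 36 ≡ 0; y = λ·(18 - 0) - 60 ≡ 48. → (0, 48)
3P: (0, 48) + (18, 60). λ = (60 - 48)/(18 - 0) ≡ 12/18 mod 79. 18⁻¹ ≡ 22 (mod 79), so λ ≡ 27.
  x = λ² - 0 - 18 = 729 - 18 ≡ 0; y = λ·(0 - 0) - 48 ≡ 31. → (0, 31)
4P: (0, 31) + (18, 60). λ = (60 - 31)/(18 - 0) ≡ 29/18 mod 79. 18⁻¹ ≡ 22 (mod 79), so λ ≡ 6.
  x = λ² - 0 - 18 = 36 - 18 ≡ 18; y = λ·(0 - 18) - 31 ≡ 19. → (18, 19)
5P: (18, 19) + (18, 60): same x and y₁ ≡ -y₂, so the sum is the point at infinity.
5P = the point at infinity, so the order is 5.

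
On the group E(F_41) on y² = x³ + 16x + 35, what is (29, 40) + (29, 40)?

(16, 0)

tangent at (29, 40): λ = (3·29² + 16)/(2·40) ≡ 38/39. 39⁻¹ ≡ 20 (mod 41), so λ ≡ 38·20 ≡ 22.
  x = λ² - 29 - 29 = 484 - 58 ≡ 16; y = λ·(29 - 16) - 40 ≡ 0. → (16, 0)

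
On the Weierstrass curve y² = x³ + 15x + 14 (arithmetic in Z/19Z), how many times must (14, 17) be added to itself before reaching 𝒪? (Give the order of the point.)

4

2P: tangent at (14, 17): λ = (3·14² + 15)/(2·17) ≡ 14/15. 15⁻¹ ≡ 14 (mod 19) since 15·14 = 210 ≡ 1, so λ ≡ 14·14 ≡ 6.
  x = λ² - 14 - 14 = 36 - 28 ≡ 8; y = λ·(14 - 8) - 17 ≡ 0. → (8, 0)
3P: (8, 0) + (14, 17). λ = (17 - 0)/(14 - 8) ≡ 17/6 mod 19. 6⁻¹ ≡ 16 (mod 19), so λ ≡ 6.
  x = λ² - 8 - 14 = 36 - 22 ≡ 14; y = λ·(8 - 14) - 0 ≡ 2. → (14, 2)
4P: (14, 2) + (14, 17): same x and y₁ ≡ -y₂, so the sum is 𝒪.
4P = 𝒪, so the order is 4.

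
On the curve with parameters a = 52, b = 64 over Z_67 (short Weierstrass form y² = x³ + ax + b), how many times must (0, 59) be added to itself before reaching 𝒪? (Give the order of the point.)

2P: tangent at (0, 59): λ = (3·0² + 52)/(2·59) ≡ 52/51. 51⁻¹ ≡ 46 (mod 67), so λ ≡ 52·46 ≡ 47.
  x = λ² - 0 - 0 = 2209 - 0 ≡ 65; y = λ·(0 - 65) - 59 ≡ 35. → (65, 35)
3P: (65, 35) + (0, 59). λ = (59 - 35)/(0 - 65) ≡ 24/2 mod 67. 2⁻¹ ≡ 34 (mod 67) since 2·34 = 68 ≡ 1, so λ ≡ 12.
  x = λ² - 65 - 0 = 144 - 65 ≡ 12; y = λ·(65 - 12) - 35 ≡ 65. → (12, 65)
4P: (12, 65) + (0, 59). λ = (59 - 65)/(0 - 12) ≡ 61/55 mod 67. 55⁻¹ ≡ 39 (mod 67) since 55·39 = 2145 ≡ 1, so λ ≡ 34.
  x = λ² - 12 - 0 = 1156 - 12 ≡ 5; y = λ·(12 - 5) - 65 ≡ 39. → (5, 39)
5P: (5, 39) + (0, 59). λ = (59 - 39)/(0 - 5) ≡ 20/62 mod 67. 62⁻¹ ≡ 40 (mod 67), so λ ≡ 63.
  x = λ² - 5 - 0 = 3969 - 5 ≡ 11; y = λ·(5 - 11) - 39 ≡ 52. → (11, 52)
6P: (11, 52) + (0, 59). λ = (59 - 52)/(0 - 11) ≡ 7/56 mod 67. 56⁻¹ ≡ 6 (mod 67) since 56·6 = 336 ≡ 1, so λ ≡ 42.
  x = λ² - 11 - 0 = 1764 - 11 ≡ 11; y = λ·(11 - 11) - 52 ≡ 15. → (11, 15)
7P: (11, 15) + (0, 59). λ = (59 - 15)/(0 - 11) ≡ 44/56 mod 67. 56⁻¹ ≡ 6 (mod 67) since 56·6 = 336 ≡ 1, so λ ≡ 63.
  x = λ² - 11 - 0 = 3969 - 11 ≡ 5; y = λ·(11 - 5) - 15 ≡ 28. → (5, 28)
8P: (5, 28) + (0, 59). λ = (59 - 28)/(0 - 5) ≡ 31/62 mod 67. 62⁻¹ ≡ 40 (mod 67) since 62·40 = 2480 ≡ 1, so λ ≡ 34.
  x = λ² - 5 - 0 = 1156 - 5 ≡ 12; y = λ·(5 - 12) - 28 ≡ 2. → (12, 2)
9P: (12, 2) + (0, 59). λ = (59 - 2)/(0 - 12) ≡ 57/55 mod 67. 55⁻¹ ≡ 39 (mod 67) since 55·39 = 2145 ≡ 1, so λ ≡ 12.
  x = λ² - 12 - 0 = 144 - 12 ≡ 65; y = λ·(12 - 65) - 2 ≡ 32. → (65, 32)
10P: (65, 32) + (0, 59). λ = (59 - 32)/(0 - 65) ≡ 27/2 mod 67. 2⁻¹ ≡ 34 (mod 67) since 2·34 = 68 ≡ 1, so λ ≡ 47.
  x = λ² - 65 - 0 = 2209 - 65 ≡ 0; y = λ·(65 - 0) - 32 ≡ 8. → (0, 8)
11P: (0, 8) + (0, 59): same x and y₁ ≡ -y₂, so the sum is 𝒪.
11P = 𝒪, so the order is 11.

11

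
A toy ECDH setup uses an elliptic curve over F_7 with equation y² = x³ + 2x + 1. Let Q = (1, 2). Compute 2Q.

tangent at (1, 2): λ = (3·1² + 2)/(2·2) ≡ 5/4. 4⁻¹ ≡ 2 (mod 7) since 4·2 = 8 ≡ 1, so λ ≡ 5·2 ≡ 3.
  x = λ² - 1 - 1 = 9 - 2 ≡ 0; y = λ·(1 - 0) - 2 ≡ 1. → (0, 1)

(0, 1)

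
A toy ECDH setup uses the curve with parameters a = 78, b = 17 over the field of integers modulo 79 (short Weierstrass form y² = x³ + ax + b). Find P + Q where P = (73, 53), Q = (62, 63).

(73, 53) + (62, 63). λ = (63 - 53)/(62 - 73) ≡ 10/68 mod 79. 68⁻¹ ≡ 43 (mod 79), so λ ≡ 35.
  x = λ² - 73 - 62 = 1225 - 135 ≡ 63; y = λ·(73 - 63) - 53 ≡ 60. → (63, 60)

(63, 60)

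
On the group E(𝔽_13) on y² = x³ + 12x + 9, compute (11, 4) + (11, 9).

O

The two points share x = 11 and their y-coordinates satisfy 4 + 9 ≡ 0 (mod 13), so they are inverses. Their sum is the point at infinity.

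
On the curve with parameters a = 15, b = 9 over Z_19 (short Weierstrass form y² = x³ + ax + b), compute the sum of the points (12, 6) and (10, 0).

(12, 6) + (10, 0). λ = (0 - 6)/(10 - 12) ≡ 13/17 mod 19. 17⁻¹ ≡ 9 (mod 19), so λ ≡ 3.
  x = λ² - 12 - 10 = 9 - 22 ≡ 6; y = λ·(12 - 6) - 6 ≡ 12. → (6, 12)

(6, 12)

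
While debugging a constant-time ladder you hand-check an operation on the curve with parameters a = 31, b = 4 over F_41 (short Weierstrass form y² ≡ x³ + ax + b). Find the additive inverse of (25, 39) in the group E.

-(25, 39) = (25, -39 mod 41) = (25, 2).

(25, 2)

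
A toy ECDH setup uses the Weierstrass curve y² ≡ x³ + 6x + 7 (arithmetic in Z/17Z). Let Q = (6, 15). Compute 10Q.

Repeated addition: build up to 10Q.
2Q: tangent at (6, 15): λ = (3·6² + 6)/(2·15) ≡ 12/13. 13⁻¹ ≡ 4 (mod 17), so λ ≡ 12·4 ≡ 14.
  x = λ² - 6 - 6 = 196 - 12 ≡ 14; y = λ·(6 - 14) - 15 ≡ 9. → (14, 9)
3Q: (14, 9) + (6, 15). λ = (15 - 9)/(6 - 14) ≡ 6/9 mod 17. 9⁻¹ ≡ 2 (mod 17) since 9·2 = 18 ≡ 1, so λ ≡ 12.
  x = λ² - 14 - 6 = 144 - 20 ≡ 5; y = λ·(14 - 5) - 9 ≡ 14. → (5, 14)
4Q: (5, 14) + (6, 15). λ = (15 - 14)/(6 - 5) ≡ 1/1 mod 17. 1⁻¹ ≡ 1 (mod 17), so λ ≡ 1.
  x = λ² - 5 - 6 = 1 - 11 ≡ 7; y = λ·(5 - 7) - 14 ≡ 1. → (7, 1)
5Q: (7, 1) + (6, 15). λ = (15 - 1)/(6 - 7) ≡ 14/16 mod 17. 16⁻¹ ≡ 16 (mod 17), so λ ≡ 3.
  x = λ² - 7 - 6 = 9 - 13 ≡ 13; y = λ·(7 - 13) - 1 ≡ 15. → (13, 15)
6Q: (13, 15) + (6, 15). λ = (15 - 15)/(6 - 13) ≡ 0/10 mod 17. 10⁻¹ ≡ 12 (mod 17), so λ ≡ 0.
  x = λ² - 13 - 6 = 0 - 19 ≡ 15; y = λ·(13 - 15) - 15 ≡ 2. → (15, 2)
7Q: (15, 2) + (6, 15). λ = (15 - 2)/(6 - 15) ≡ 13/8 mod 17. 8⁻¹ ≡ 15 (mod 17) since 8·15 = 120 ≡ 1, so λ ≡ 8.
  x = λ² - 15 - 6 = 64 - 21 ≡ 9; y = λ·(15 - 9) - 2 ≡ 12. → (9, 12)
8Q: (9, 12) + (6, 15). λ = (15 - 12)/(6 - 9) ≡ 3/14 mod 17. 14⁻¹ ≡ 11 (mod 17) since 14·11 = 154 ≡ 1, so λ ≡ 16.
  x = λ² - 9 - 6 = 256 - 15 ≡ 3; y = λ·(9 - 3) - 12 ≡ 16. → (3, 16)
9Q: (3, 16) + (6, 15). λ = (15 - 16)/(6 - 3) ≡ 16/3 mod 17. 3⁻¹ ≡ 6 (mod 17), so λ ≡ 11.
  x = λ² - 3 - 6 = 121 - 9 ≡ 10; y = λ·(3 - 10) - 16 ≡ 9. → (10, 9)
10Q: (10, 9) + (6, 15). λ = (15 - 9)/(6 - 10) ≡ 6/13 mod 17. 13⁻¹ ≡ 4 (mod 17), so λ ≡ 7.
  x = λ² - 10 - 6 = 49 - 16 ≡ 16; y = λ·(10 - 16) - 9 ≡ 0. → (16, 0)

(16, 0)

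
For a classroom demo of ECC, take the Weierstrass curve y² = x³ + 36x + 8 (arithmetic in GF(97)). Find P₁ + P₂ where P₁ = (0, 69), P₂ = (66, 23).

(33, 51)

(0, 69) + (66, 23). λ = (23 - 69)/(66 - 0) ≡ 51/66 mod 97. 66⁻¹ ≡ 25 (mod 97), so λ ≡ 14.
  x = λ² - 0 - 66 = 196 - 66 ≡ 33; y = λ·(0 - 33) - 69 ≡ 51. → (33, 51)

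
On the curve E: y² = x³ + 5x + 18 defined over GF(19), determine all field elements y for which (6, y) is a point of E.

6, 13

x³ + 5x + 18 = 264 ≡ 17 (mod 19).
Square roots of 17 mod 19: 6 and 13 (since 6² = 36 ≡ 17).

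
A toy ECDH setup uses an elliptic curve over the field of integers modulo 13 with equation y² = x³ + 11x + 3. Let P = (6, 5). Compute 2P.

(0, 4)

tangent at (6, 5): λ = (3·6² + 11)/(2·5) ≡ 2/10. 10⁻¹ ≡ 4 (mod 13) since 10·4 = 40 ≡ 1, so λ ≡ 2·4 ≡ 8.
  x = λ² - 6 - 6 = 64 - 12 ≡ 0; y = λ·(6 - 0) - 5 ≡ 4. → (0, 4)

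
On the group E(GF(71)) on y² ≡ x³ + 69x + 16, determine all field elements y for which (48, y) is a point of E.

6, 65

x³ + 69x + 16 = 113920 ≡ 36 (mod 71).
Square roots of 36 mod 71: 6 and 65 (since 6² = 36 ≡ 36).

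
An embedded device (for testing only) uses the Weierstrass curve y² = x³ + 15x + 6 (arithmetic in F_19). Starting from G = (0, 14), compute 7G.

(18, 16)

Repeated addition: build up to 7G.
2G: tangent at (0, 14): λ = (3·0² + 15)/(2·14) ≡ 15/9. 9⁻¹ ≡ 17 (mod 19), so λ ≡ 15·17 ≡ 8.
  x = λ² - 0 - 0 = 64 - 0 ≡ 7; y = λ·(0 - 7) - 14 ≡ 6. → (7, 6)
3G: (7, 6) + (0, 14). λ = (14 - 6)/(0 - 7) ≡ 8/12 mod 19. 12⁻¹ ≡ 8 (mod 19) since 12·8 = 96 ≡ 1, so λ ≡ 7.
  x = λ² - 7 - 0 = 49 - 7 ≡ 4; y = λ·(7 - 4) - 6 ≡ 15. → (4, 15)
4G: (4, 15) + (0, 14). λ = (14 - 15)/(0 - 4) ≡ 18/15 mod 19. 15⁻¹ ≡ 14 (mod 19) since 15·14 = 210 ≡ 1, so λ ≡ 5.
  x = λ² - 4 - 0 = 25 - 4 ≡ 2; y = λ·(4 - 2) - 15 ≡ 14. → (2, 14)
5G: (2, 14) + (0, 14). λ = (14 - 14)/(0 - 2) ≡ 0/17 mod 19. 17⁻¹ ≡ 9 (mod 19), so λ ≡ 0.
  x = λ² - 2 - 0 = 0 - 2 ≡ 17; y = λ·(2 - 17) - 14 ≡ 5. → (17, 5)
6G: (17, 5) + (0, 14). λ = (14 - 5)/(0 - 17) ≡ 9/2 mod 19. 2⁻¹ ≡ 10 (mod 19) since 2·10 = 20 ≡ 1, so λ ≡ 14.
  x = λ² - 17 - 0 = 196 - 17 ≡ 8; y = λ·(17 - 8) - 5 ≡ 7. → (8, 7)
7G: (8, 7) + (0, 14). λ = (14 - 7)/(0 - 8) ≡ 7/11 mod 19. 11⁻¹ ≡ 7 (mod 19) since 11·7 = 77 ≡ 1, so λ ≡ 11.
  x = λ² - 8 - 0 = 121 - 8 ≡ 18; y = λ·(8 - 18) - 7 ≡ 16. → (18, 16)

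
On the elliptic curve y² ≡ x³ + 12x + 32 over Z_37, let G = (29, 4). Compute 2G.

tangent at (29, 4): λ = (3·29² + 12)/(2·4) ≡ 19/8. 8⁻¹ ≡ 14 (mod 37) since 8·14 = 112 ≡ 1, so λ ≡ 19·14 ≡ 7.
  x = λ² - 29 - 29 = 49 - 58 ≡ 28; y = λ·(29 - 28) - 4 ≡ 3. → (28, 3)

(28, 3)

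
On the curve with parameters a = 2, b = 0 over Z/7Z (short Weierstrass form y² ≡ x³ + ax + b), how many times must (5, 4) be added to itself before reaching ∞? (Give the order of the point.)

2P: tangent at (5, 4): λ = (3·5² + 2)/(2·4) ≡ 0/1. 1⁻¹ ≡ 1 (mod 7) since 1·1 = 1 ≡ 1, so λ ≡ 0·1 ≡ 0.
  x = λ² - 5 - 5 = 0 - 10 ≡ 4; y = λ·(5 - 4) - 4 ≡ 3. → (4, 3)
3P: (4, 3) + (5, 4). λ = (4 - 3)/(5 - 4) ≡ 1/1 mod 7. 1⁻¹ ≡ 1 (mod 7) since 1·1 = 1 ≡ 1, so λ ≡ 1.
  x = λ² - 4 - 5 = 1 - 9 ≡ 6; y = λ·(4 - 6) - 3 ≡ 2. → (6, 2)
4P: (6, 2) + (5, 4). λ = (4 - 2)/(5 - 6) ≡ 2/6 mod 7. 6⁻¹ ≡ 6 (mod 7), so λ ≡ 5.
  x = λ² - 6 - 5 = 25 - 11 ≡ 0; y = λ·(6 - 0) - 2 ≡ 0. → (0, 0)
5P: (0, 0) + (5, 4). λ = (4 - 0)/(5 - 0) ≡ 4/5 mod 7. 5⁻¹ ≡ 3 (mod 7) since 5·3 = 15 ≡ 1, so λ ≡ 5.
  x = λ² - 0 - 5 = 25 - 5 ≡ 6; y = λ·(0 - 6) - 0 ≡ 5. → (6, 5)
6P: (6, 5) + (5, 4). λ = (4 - 5)/(5 - 6) ≡ 6/6 mod 7. 6⁻¹ ≡ 6 (mod 7), so λ ≡ 1.
  x = λ² - 6 - 5 = 1 - 11 ≡ 4; y = λ·(6 - 4) - 5 ≡ 4. → (4, 4)
7P: (4, 4) + (5, 4). λ = (4 - 4)/(5 - 4) ≡ 0/1 mod 7. 1⁻¹ ≡ 1 (mod 7), so λ ≡ 0.
  x = λ² - 4 - 5 = 0 - 9 ≡ 5; y = λ·(4 - 5) - 4 ≡ 3. → (5, 3)
8P: (5, 3) + (5, 4): same x and y₁ ≡ -y₂, so the sum is ∞.
8P = ∞, so the order is 8.

8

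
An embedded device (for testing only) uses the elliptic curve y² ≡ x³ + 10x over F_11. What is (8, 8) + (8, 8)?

(4, 4)

tangent at (8, 8): λ = (3·8² + 10)/(2·8) ≡ 4/5. 5⁻¹ ≡ 9 (mod 11), so λ ≡ 4·9 ≡ 3.
  x = λ² - 8 - 8 = 9 - 16 ≡ 4; y = λ·(8 - 4) - 8 ≡ 4. → (4, 4)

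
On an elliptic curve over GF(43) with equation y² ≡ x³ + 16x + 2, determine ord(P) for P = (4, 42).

2P: tangent at (4, 42): λ = (3·4² + 16)/(2·42) ≡ 21/41. 41⁻¹ ≡ 21 (mod 43) since 41·21 = 861 ≡ 1, so λ ≡ 21·21 ≡ 11.
  x = λ² - 4 - 4 = 121 - 8 ≡ 27; y = λ·(4 - 27) - 42 ≡ 6. → (27, 6)
3P: (27, 6) + (4, 42). λ = (42 - 6)/(4 - 27) ≡ 36/20 mod 43. 20⁻¹ ≡ 28 (mod 43), so λ ≡ 19.
  x = λ² - 27 - 4 = 361 - 31 ≡ 29; y = λ·(27 - 29) - 6 ≡ 42. → (29, 42)
4P: (29, 42) + (4, 42). λ = (42 - 42)/(4 - 29) ≡ 0/18 mod 43. 18⁻¹ ≡ 12 (mod 43) since 18·12 = 216 ≡ 1, so λ ≡ 0.
  x = λ² - 29 - 4 = 0 - 33 ≡ 10; y = λ·(29 - 10) - 42 ≡ 1. → (10, 1)
5P: (10, 1) + (4, 42). λ = (42 - 1)/(4 - 10) ≡ 41/37 mod 43. 37⁻¹ ≡ 7 (mod 43) since 37·7 = 259 ≡ 1, so λ ≡ 29.
  x = λ² - 10 - 4 = 841 - 14 ≡ 10; y = λ·(10 - 10) - 1 ≡ 42. → (10, 42)
6P: (10, 42) + (4, 42). λ = (42 - 42)/(4 - 10) ≡ 0/37 mod 43. 37⁻¹ ≡ 7 (mod 43) since 37·7 = 259 ≡ 1, so λ ≡ 0.
  x = λ² - 10 - 4 = 0 - 14 ≡ 29; y = λ·(10 - 29) - 42 ≡ 1. → (29, 1)
7P: (29, 1) + (4, 42). λ = (42 - 1)/(4 - 29) ≡ 41/18 mod 43. 18⁻¹ ≡ 12 (mod 43) since 18·12 = 216 ≡ 1, so λ ≡ 19.
  x = λ² - 29 - 4 = 361 - 33 ≡ 27; y = λ·(29 - 27) - 1 ≡ 37. → (27, 37)
8P: (27, 37) + (4, 42). λ = (42 - 37)/(4 - 27) ≡ 5/20 mod 43. 20⁻¹ ≡ 28 (mod 43), so λ ≡ 11.
  x = λ² - 27 - 4 = 121 - 31 ≡ 4; y = λ·(27 - 4) - 37 ≡ 1. → (4, 1)
9P: (4, 1) + (4, 42): same x and y₁ ≡ -y₂, so the sum is the point at infinity.
9P = the point at infinity, so the order is 9.

9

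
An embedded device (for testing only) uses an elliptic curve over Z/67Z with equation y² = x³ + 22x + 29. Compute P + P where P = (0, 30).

(55, 28)

tangent at (0, 30): λ = (3·0² + 22)/(2·30) ≡ 22/60. 60⁻¹ ≡ 19 (mod 67), so λ ≡ 22·19 ≡ 16.
  x = λ² - 0 - 0 = 256 - 0 ≡ 55; y = λ·(0 - 55) - 30 ≡ 28. → (55, 28)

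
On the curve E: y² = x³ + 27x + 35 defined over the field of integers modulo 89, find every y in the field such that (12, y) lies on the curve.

29, 60

x³ + 27x + 35 = 2087 ≡ 40 (mod 89).
Square roots of 40 mod 89: 29 and 60 (since 29² = 841 ≡ 40).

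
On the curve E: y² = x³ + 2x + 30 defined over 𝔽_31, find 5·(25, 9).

Write G = (25, 9).
Repeated addition: build up to 5G.
2G: tangent at (25, 9): λ = (3·25² + 2)/(2·9) ≡ 17/18. 18⁻¹ ≡ 19 (mod 31) since 18·19 = 342 ≡ 1, so λ ≡ 17·19 ≡ 13.
  x = λ² - 25 - 25 = 169 - 50 ≡ 26; y = λ·(25 - 26) - 9 ≡ 9. → (26, 9)
3G: (26, 9) + (25, 9). λ = (9 - 9)/(25 - 26) ≡ 0/30 mod 31. 30⁻¹ ≡ 30 (mod 31) since 30·30 = 900 ≡ 1, so λ ≡ 0.
  x = λ² - 26 - 25 = 0 - 51 ≡ 11; y = λ·(26 - 11) - 9 ≡ 22. → (11, 22)
4G: (11, 22) + (25, 9). λ = (9 - 22)/(25 - 11) ≡ 18/14 mod 31. 14⁻¹ ≡ 20 (mod 31), so λ ≡ 19.
  x = λ² - 11 - 25 = 361 - 36 ≡ 15; y = λ·(11 - 15) - 22 ≡ 26. → (15, 26)
5G: (15, 26) + (25, 9). λ = (9 - 26)/(25 - 15) ≡ 14/10 mod 31. 10⁻¹ ≡ 28 (mod 31), so λ ≡ 20.
  x = λ² - 15 - 25 = 400 - 40 ≡ 19; y = λ·(15 - 19) - 26 ≡ 18. → (19, 18)

(19, 18)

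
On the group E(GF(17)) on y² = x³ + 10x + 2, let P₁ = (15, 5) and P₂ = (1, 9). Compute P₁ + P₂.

(15, 5) + (1, 9). λ = (9 - 5)/(1 - 15) ≡ 4/3 mod 17. 3⁻¹ ≡ 6 (mod 17), so λ ≡ 7.
  x = λ² - 15 - 1 = 49 - 16 ≡ 16; y = λ·(15 - 16) - 5 ≡ 5. → (16, 5)

(16, 5)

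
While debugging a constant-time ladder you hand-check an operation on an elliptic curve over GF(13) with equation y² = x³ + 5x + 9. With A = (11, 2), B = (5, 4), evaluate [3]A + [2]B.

First 3A:
Repeated addition: build up to 3A.
2A: tangent at (11, 2): λ = (3·11² + 5)/(2·2) ≡ 4/4. 4⁻¹ ≡ 10 (mod 13) since 4·10 = 40 ≡ 1, so λ ≡ 4·10 ≡ 1.
  x = λ² - 11 - 11 = 1 - 22 ≡ 5; y = λ·(11 - 5) - 2 ≡ 4. → (5, 4)
3A: (5, 4) + (11, 2). λ = (2 - 4)/(11 - 5) ≡ 11/6 mod 13. 6⁻¹ ≡ 11 (mod 13), so λ ≡ 4.
  x = λ² - 5 - 11 = 16 - 16 ≡ 0; y = λ·(5 - 0) - 4 ≡ 3. → (0, 3)
3A = (0, 3).
Next 2B:
Repeated addition: build up to 2B.
2B: tangent at (5, 4): λ = (3·5² + 5)/(2·4) ≡ 2/8. 8⁻¹ ≡ 5 (mod 13), so λ ≡ 2·5 ≡ 10.
  x = λ² - 5 - 5 = 100 - 10 ≡ 12; y = λ·(5 - 12) - 4 ≡ 4. → (12, 4)
2B = (12, 4).
Finally 3A + 2B:
(0, 3) + (12, 4). λ = (4 - 3)/(12 - 0) ≡ 1/12 mod 13. 12⁻¹ ≡ 12 (mod 13), so λ ≡ 12.
  x = λ² - 0 - 12 = 144 - 12 ≡ 2; y = λ·(0 - 2) - 3 ≡ 12. → (2, 12)

(2, 12)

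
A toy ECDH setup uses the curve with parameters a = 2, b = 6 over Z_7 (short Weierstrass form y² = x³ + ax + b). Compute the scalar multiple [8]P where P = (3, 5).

Repeated addition: build up to 8P.
2P: tangent at (3, 5): λ = (3·3² + 2)/(2·5) ≡ 1/3. 3⁻¹ ≡ 5 (mod 7), so λ ≡ 1·5 ≡ 5.
  x = λ² - 3 - 3 = 25 - 6 ≡ 5; y = λ·(3 - 5) - 5 ≡ 6. → (5, 6)
3P: (5, 6) + (3, 5). λ = (5 - 6)/(3 - 5) ≡ 6/5 mod 7. 5⁻¹ ≡ 3 (mod 7) since 5·3 = 15 ≡ 1, so λ ≡ 4.
  x = λ² - 5 - 3 = 16 - 8 ≡ 1; y = λ·(5 - 1) - 6 ≡ 3. → (1, 3)
4P: (1, 3) + (3, 5). λ = (5 - 3)/(3 - 1) ≡ 2/2 mod 7. 2⁻¹ ≡ 4 (mod 7) since 2·4 = 8 ≡ 1, so λ ≡ 1.
  x = λ² - 1 - 3 = 1 - 4 ≡ 4; y = λ·(1 - 4) - 3 ≡ 1. → (4, 1)
5P: (4, 1) + (3, 5). λ = (5 - 1)/(3 - 4) ≡ 4/6 mod 7. 6⁻¹ ≡ 6 (mod 7) since 6·6 = 36 ≡ 1, so λ ≡ 3.
  x = λ² - 4 - 3 = 9 - 7 ≡ 2; y = λ·(4 - 2) - 1 ≡ 5. → (2, 5)
6P: (2, 5) + (3, 5). λ = (5 - 5)/(3 - 2) ≡ 0/1 mod 7. 1⁻¹ ≡ 1 (mod 7), so λ ≡ 0.
  x = λ² - 2 - 3 = 0 - 5 ≡ 2; y = λ·(2 - 2) - 5 ≡ 2. → (2, 2)
7P: (2, 2) + (3, 5). λ = (5 - 2)/(3 - 2) ≡ 3/1 mod 7. 1⁻¹ ≡ 1 (mod 7), so λ ≡ 3.
  x = λ² - 2 - 3 = 9 - 5 ≡ 4; y = λ·(2 - 4) - 2 ≡ 6. → (4, 6)
8P: (4, 6) + (3, 5). λ = (5 - 6)/(3 - 4) ≡ 6/6 mod 7. 6⁻¹ ≡ 6 (mod 7), so λ ≡ 1.
  x = λ² - 4 - 3 = 1 - 7 ≡ 1; y = λ·(4 - 1) - 6 ≡ 4. → (1, 4)

(1, 4)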